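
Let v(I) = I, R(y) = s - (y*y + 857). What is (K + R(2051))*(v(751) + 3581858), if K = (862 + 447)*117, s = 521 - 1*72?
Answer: -14523380990304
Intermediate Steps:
s = 449 (s = 521 - 72 = 449)
R(y) = -408 - y**2 (R(y) = 449 - (y*y + 857) = 449 - (y**2 + 857) = 449 - (857 + y**2) = 449 + (-857 - y**2) = -408 - y**2)
K = 153153 (K = 1309*117 = 153153)
(K + R(2051))*(v(751) + 3581858) = (153153 + (-408 - 1*2051**2))*(751 + 3581858) = (153153 + (-408 - 1*4206601))*3582609 = (153153 + (-408 - 4206601))*3582609 = (153153 - 4207009)*3582609 = -4053856*3582609 = -14523380990304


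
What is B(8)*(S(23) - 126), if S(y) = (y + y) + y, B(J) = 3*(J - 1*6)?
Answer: -342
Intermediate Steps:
B(J) = -18 + 3*J (B(J) = 3*(J - 6) = 3*(-6 + J) = -18 + 3*J)
S(y) = 3*y (S(y) = 2*y + y = 3*y)
B(8)*(S(23) - 126) = (-18 + 3*8)*(3*23 - 126) = (-18 + 24)*(69 - 126) = 6*(-57) = -342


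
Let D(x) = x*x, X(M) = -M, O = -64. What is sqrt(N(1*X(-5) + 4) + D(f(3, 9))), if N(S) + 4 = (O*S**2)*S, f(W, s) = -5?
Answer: I*sqrt(46635) ≈ 215.95*I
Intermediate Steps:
D(x) = x**2
N(S) = -4 - 64*S**3 (N(S) = -4 + (-64*S**2)*S = -4 - 64*S**3)
sqrt(N(1*X(-5) + 4) + D(f(3, 9))) = sqrt((-4 - 64*(1*(-1*(-5)) + 4)**3) + (-5)**2) = sqrt((-4 - 64*(1*5 + 4)**3) + 25) = sqrt((-4 - 64*(5 + 4)**3) + 25) = sqrt((-4 - 64*9**3) + 25) = sqrt((-4 - 64*729) + 25) = sqrt((-4 - 46656) + 25) = sqrt(-46660 + 25) = sqrt(-46635) = I*sqrt(46635)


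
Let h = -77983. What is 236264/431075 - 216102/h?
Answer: 111580745162/33616521725 ≈ 3.3192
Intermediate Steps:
236264/431075 - 216102/h = 236264/431075 - 216102/(-77983) = 236264*(1/431075) - 216102*(-1/77983) = 236264/431075 + 216102/77983 = 111580745162/33616521725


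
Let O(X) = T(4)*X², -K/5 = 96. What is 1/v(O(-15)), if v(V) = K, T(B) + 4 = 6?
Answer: -1/480 ≈ -0.0020833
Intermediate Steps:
K = -480 (K = -5*96 = -480)
T(B) = 2 (T(B) = -4 + 6 = 2)
O(X) = 2*X²
v(V) = -480
1/v(O(-15)) = 1/(-480) = -1/480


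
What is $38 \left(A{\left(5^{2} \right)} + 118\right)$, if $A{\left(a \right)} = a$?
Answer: $5434$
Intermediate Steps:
$38 \left(A{\left(5^{2} \right)} + 118\right) = 38 \left(5^{2} + 118\right) = 38 \left(25 + 118\right) = 38 \cdot 143 = 5434$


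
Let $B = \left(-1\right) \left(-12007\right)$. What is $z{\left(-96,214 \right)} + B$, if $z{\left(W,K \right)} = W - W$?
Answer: $12007$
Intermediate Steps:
$B = 12007$
$z{\left(W,K \right)} = 0$
$z{\left(-96,214 \right)} + B = 0 + 12007 = 12007$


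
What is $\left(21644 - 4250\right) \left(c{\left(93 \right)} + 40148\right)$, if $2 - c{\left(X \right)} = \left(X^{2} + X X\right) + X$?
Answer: $395870046$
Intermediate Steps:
$c{\left(X \right)} = 2 - X - 2 X^{2}$ ($c{\left(X \right)} = 2 - \left(\left(X^{2} + X X\right) + X\right) = 2 - \left(\left(X^{2} + X^{2}\right) + X\right) = 2 - \left(2 X^{2} + X\right) = 2 - \left(X + 2 X^{2}\right) = 2 - X - 2 X^{2}$)
$\left(21644 - 4250\right) \left(c{\left(93 \right)} + 40148\right) = \left(21644 - 4250\right) \left(\left(2 - 93 - 2 \cdot 93^{2}\right) + 40148\right) = \left(21644 - 4250\right) \left(\left(2 - 93 - 17298\right) + 40148\right) = 17394 \left(\left(2 - 93 - 17298\right) + 40148\right) = 17394 \left(-17389 + 40148\right) = 17394 \cdot 22759 = 395870046$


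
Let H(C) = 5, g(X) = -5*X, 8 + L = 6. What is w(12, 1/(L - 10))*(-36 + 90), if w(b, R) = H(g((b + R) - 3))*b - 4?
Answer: 3024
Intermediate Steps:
L = -2 (L = -8 + 6 = -2)
w(b, R) = -4 + 5*b (w(b, R) = 5*b - 4 = -4 + 5*b)
w(12, 1/(L - 10))*(-36 + 90) = (-4 + 5*12)*(-36 + 90) = (-4 + 60)*54 = 56*54 = 3024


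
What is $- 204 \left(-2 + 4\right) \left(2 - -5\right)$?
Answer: $-2856$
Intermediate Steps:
$- 204 \left(-2 + 4\right) \left(2 - -5\right) = - 204 \cdot 2 \left(2 + 5\right) = - 204 \cdot 2 \cdot 7 = \left(-204\right) 14 = -2856$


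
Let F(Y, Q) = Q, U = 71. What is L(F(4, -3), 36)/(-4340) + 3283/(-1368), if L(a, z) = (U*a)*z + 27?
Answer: -948833/1484280 ≈ -0.63925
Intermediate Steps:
L(a, z) = 27 + 71*a*z (L(a, z) = (71*a)*z + 27 = 71*a*z + 27 = 27 + 71*a*z)
L(F(4, -3), 36)/(-4340) + 3283/(-1368) = (27 + 71*(-3)*36)/(-4340) + 3283/(-1368) = (27 - 7668)*(-1/4340) + 3283*(-1/1368) = -7641*(-1/4340) - 3283/1368 = 7641/4340 - 3283/1368 = -948833/1484280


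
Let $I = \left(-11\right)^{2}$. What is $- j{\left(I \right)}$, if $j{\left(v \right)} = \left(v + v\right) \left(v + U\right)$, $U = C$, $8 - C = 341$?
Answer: $51304$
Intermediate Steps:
$I = 121$
$C = -333$ ($C = 8 - 341 = -333$)
$U = -333$
$j{\left(v \right)} = 2 v \left(-333 + v\right)$ ($j{\left(v \right)} = \left(v + v\right) \left(v - 333\right) = 2 v \left(-333 + v\right)$)
$- j{\left(I \right)} = - 2 \cdot 121 \left(-333 + 121\right) = - 2 \cdot 121 \left(-212\right) = \left(-1\right) \left(-51304\right) = 51304$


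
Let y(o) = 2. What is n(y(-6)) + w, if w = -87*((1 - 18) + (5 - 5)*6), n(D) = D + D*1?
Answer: 1483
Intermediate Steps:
n(D) = 2*D (n(D) = D + D = 2*D)
w = 1479 (w = -87*(-17 + 0*6) = -87*(-17 + 0) = -87*(-17) = 1479)
n(y(-6)) + w = 2*2 + 1479 = 4 + 1479 = 1483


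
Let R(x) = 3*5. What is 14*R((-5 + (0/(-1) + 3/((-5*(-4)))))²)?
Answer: 210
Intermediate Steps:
R(x) = 15
14*R((-5 + (0/(-1) + 3/((-5*(-4)))))²) = 14*15 = 210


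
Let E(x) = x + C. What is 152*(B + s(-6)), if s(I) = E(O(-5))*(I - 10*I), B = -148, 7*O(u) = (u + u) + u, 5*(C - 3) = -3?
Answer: -713488/35 ≈ -20385.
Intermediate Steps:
C = 12/5 (C = 3 + (⅕)*(-3) = 3 - ⅗ = 12/5 ≈ 2.4000)
O(u) = 3*u/7 (O(u) = ((u + u) + u)/7 = (2*u + u)/7 = (3*u)/7 = 3*u/7)
E(x) = 12/5 + x (E(x) = x + 12/5 = 12/5 + x)
s(I) = -81*I/35 (s(I) = (12/5 + (3/7)*(-5))*(I - 10*I) = (12/5 - 15/7)*(-9*I) = 9*(-9*I)/35 = -81*I/35)
152*(B + s(-6)) = 152*(-148 - 81/35*(-6)) = 152*(-148 + 486/35) = 152*(-4694/35) = -713488/35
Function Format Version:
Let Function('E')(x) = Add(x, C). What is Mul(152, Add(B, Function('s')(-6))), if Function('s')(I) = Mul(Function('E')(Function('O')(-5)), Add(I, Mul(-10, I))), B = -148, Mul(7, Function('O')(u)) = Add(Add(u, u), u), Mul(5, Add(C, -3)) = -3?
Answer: Rational(-713488, 35) ≈ -20385.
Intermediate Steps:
C = Rational(12, 5) (C = Add(3, Mul(Rational(1, 5), -3)) = Add(3, Rational(-3, 5)) = Rational(12, 5) ≈ 2.4000)
Function('O')(u) = Mul(Rational(3, 7), u) (Function('O')(u) = Mul(Rational(1, 7), Add(Add(u, u), u)) = Mul(Rational(1, 7), Add(Mul(2, u), u)) = Mul(Rational(1, 7), Mul(3, u)) = Mul(Rational(3, 7), u))
Function('E')(x) = Add(Rational(12, 5), x) (Function('E')(x) = Add(x, Rational(12, 5)) = Add(Rational(12, 5), x))
Function('s')(I) = Mul(Rational(-81, 35), I) (Function('s')(I) = Mul(Add(Rational(12, 5), Mul(Rational(3, 7), -5)), Add(I, Mul(-10, I))) = Mul(Add(Rational(12, 5), Rational(-15, 7)), Mul(-9, I)) = Mul(Rational(9, 35), Mul(-9, I)) = Mul(Rational(-81, 35), I))
Mul(152, Add(B, Function('s')(-6))) = Mul(152, Add(-148, Mul(Rational(-81, 35), -6))) = Mul(152, Add(-148, Rational(486, 35))) = Mul(152, Rational(-4694, 35)) = Rational(-713488, 35)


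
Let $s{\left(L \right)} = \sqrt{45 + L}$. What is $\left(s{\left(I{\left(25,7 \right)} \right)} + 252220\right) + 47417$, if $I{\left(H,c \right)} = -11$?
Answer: $299637 + \sqrt{34} \approx 2.9964 \cdot 10^{5}$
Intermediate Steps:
$\left(s{\left(I{\left(25,7 \right)} \right)} + 252220\right) + 47417 = \left(\sqrt{45 - 11} + 252220\right) + 47417 = \left(\sqrt{34} + 252220\right) + 47417 = \left(252220 + \sqrt{34}\right) + 47417 = 299637 + \sqrt{34}$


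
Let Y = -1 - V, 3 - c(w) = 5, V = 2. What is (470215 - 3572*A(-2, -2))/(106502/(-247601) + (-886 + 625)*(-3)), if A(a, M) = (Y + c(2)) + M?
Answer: 122616719619/193765081 ≈ 632.81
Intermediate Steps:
c(w) = -2 (c(w) = 3 - 1*5 = 3 - 5 = -2)
Y = -3 (Y = -1 - 1*2 = -1 - 2 = -3)
A(a, M) = -5 + M (A(a, M) = (-3 - 2) + M = -5 + M)
(470215 - 3572*A(-2, -2))/(106502/(-247601) + (-886 + 625)*(-3)) = (470215 - 3572*(-5 - 2))/(106502/(-247601) + (-886 + 625)*(-3)) = (470215 - 3572*(-7))/(106502*(-1/247601) - 261*(-3)) = (470215 + 25004)/(-106502/247601 + 783) = 495219/(193765081/247601) = 495219*(247601/193765081) = 122616719619/193765081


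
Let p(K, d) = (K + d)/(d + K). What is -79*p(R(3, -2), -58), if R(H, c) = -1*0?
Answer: -79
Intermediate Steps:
R(H, c) = 0
p(K, d) = 1 (p(K, d) = (K + d)/(K + d) = 1)
-79*p(R(3, -2), -58) = -79*1 = -79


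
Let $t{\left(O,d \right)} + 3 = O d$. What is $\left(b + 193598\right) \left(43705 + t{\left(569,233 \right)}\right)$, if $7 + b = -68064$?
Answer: $22127774033$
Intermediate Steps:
$b = -68071$ ($b = -7 - 68064 = -68071$)
$t{\left(O,d \right)} = -3 + O d$
$\left(b + 193598\right) \left(43705 + t{\left(569,233 \right)}\right) = \left(-68071 + 193598\right) \left(43705 + \left(-3 + 569 \cdot 233\right)\right) = 125527 \left(43705 + \left(-3 + 132577\right)\right) = 125527 \left(43705 + 132574\right) = 125527 \cdot 176279 = 22127774033$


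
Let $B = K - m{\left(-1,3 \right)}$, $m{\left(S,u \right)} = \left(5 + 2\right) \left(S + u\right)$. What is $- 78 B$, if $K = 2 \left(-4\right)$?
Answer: $1716$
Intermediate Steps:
$m{\left(S,u \right)} = 7 S + 7 u$ ($m{\left(S,u \right)} = 7 \left(S + u\right) = 7 S + 7 u$)
$K = -8$
$B = -22$ ($B = -8 - \left(7 \left(-1\right) + 7 \cdot 3\right) = -8 - \left(-7 + 21\right) = -8 - 14 = -22$)
$- 78 B = \left(-78\right) \left(-22\right) = 1716$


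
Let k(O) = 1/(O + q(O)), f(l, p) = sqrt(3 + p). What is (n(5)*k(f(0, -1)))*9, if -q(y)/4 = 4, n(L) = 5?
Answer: -360/127 - 45*sqrt(2)/254 ≈ -3.0852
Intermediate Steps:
q(y) = -16 (q(y) = -4*4 = -16)
k(O) = 1/(-16 + O) (k(O) = 1/(O - 16) = 1/(-16 + O))
(n(5)*k(f(0, -1)))*9 = (5/(-16 + sqrt(3 - 1)))*9 = (5/(-16 + sqrt(2)))*9 = 45/(-16 + sqrt(2))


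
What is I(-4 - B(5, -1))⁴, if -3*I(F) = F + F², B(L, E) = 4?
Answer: 9834496/81 ≈ 1.2141e+5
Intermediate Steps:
I(F) = -F/3 - F²/3 (I(F) = -(F + F²)/3 = -F/3 - F²/3)
I(-4 - B(5, -1))⁴ = (-(-4 - 1*4)*(1 + (-4 - 1*4))/3)⁴ = (-(-4 - 4)*(1 + (-4 - 4))/3)⁴ = (-⅓*(-8)*(1 - 8))⁴ = (-⅓*(-8)*(-7))⁴ = (-56/3)⁴ = 9834496/81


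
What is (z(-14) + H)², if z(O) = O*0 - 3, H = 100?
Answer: 9409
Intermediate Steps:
z(O) = -3 (z(O) = 0 - 3 = -3)
(z(-14) + H)² = (-3 + 100)² = 97² = 9409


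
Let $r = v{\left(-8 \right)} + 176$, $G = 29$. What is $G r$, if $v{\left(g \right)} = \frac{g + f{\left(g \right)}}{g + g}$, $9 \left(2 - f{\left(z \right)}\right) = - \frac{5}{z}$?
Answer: $\frac{5892481}{1152} \approx 5115.0$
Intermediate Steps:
$f{\left(z \right)} = 2 + \frac{5}{9 z}$ ($f{\left(z \right)} = 2 - \frac{\left(-5\right) \frac{1}{z}}{9} = 2 + \frac{5}{9 z}$)
$v{\left(g \right)} = \frac{2 + g + \frac{5}{9 g}}{2 g}$ ($v{\left(g \right)} = \frac{g + \left(2 + \frac{5}{9 g}\right)}{g + g} = \frac{2 + g + \frac{5}{9 g}}{2 g}$)
$r = \frac{203189}{1152}$ ($r = \frac{\frac{5}{18} - 8 + \frac{\left(-8\right)^{2}}{2}}{64} + 176 = \frac{\frac{5}{18} - 8 + \frac{1}{2} \cdot 64}{64} + 176 = \frac{\frac{5}{18} - 8 + 32}{64} + 176 = \frac{1}{64} \cdot \frac{437}{18} + 176 = \frac{437}{1152} + 176 = \frac{203189}{1152} \approx 176.38$)
$G r = 29 \cdot \frac{203189}{1152} = \frac{5892481}{1152}$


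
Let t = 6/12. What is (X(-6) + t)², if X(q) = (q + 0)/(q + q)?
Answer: 1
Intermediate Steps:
X(q) = ½ (X(q) = q/((2*q)) = q*(1/(2*q)) = ½)
t = ½ (t = 6*(1/12) = ½ ≈ 0.50000)
(X(-6) + t)² = (½ + ½)² = 1² = 1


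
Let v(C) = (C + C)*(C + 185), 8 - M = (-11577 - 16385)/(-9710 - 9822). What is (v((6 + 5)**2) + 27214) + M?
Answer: 989027903/9766 ≈ 1.0127e+5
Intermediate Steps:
M = 64147/9766 (M = 8 - (-11577 - 16385)/(-9710 - 9822) = 8 - (-27962)/(-19532) = 8 - (-27962)*(-1)/19532 = 8 - 1*13981/9766 = 8 - 13981/9766 = 64147/9766 ≈ 6.5684)
v(C) = 2*C*(185 + C) (v(C) = (2*C)*(185 + C) = 2*C*(185 + C))
(v((6 + 5)**2) + 27214) + M = (2*(6 + 5)**2*(185 + (6 + 5)**2) + 27214) + 64147/9766 = (2*11**2*(185 + 11**2) + 27214) + 64147/9766 = (2*121*(185 + 121) + 27214) + 64147/9766 = (2*121*306 + 27214) + 64147/9766 = (74052 + 27214) + 64147/9766 = 101266 + 64147/9766 = 989027903/9766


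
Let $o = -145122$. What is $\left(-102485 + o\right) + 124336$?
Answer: $-123271$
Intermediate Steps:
$\left(-102485 + o\right) + 124336 = \left(-102485 - 145122\right) + 124336 = -247607 + 124336 = -123271$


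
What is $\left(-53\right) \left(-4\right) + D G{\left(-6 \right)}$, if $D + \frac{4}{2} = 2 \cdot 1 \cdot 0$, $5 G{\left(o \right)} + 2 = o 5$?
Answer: $\frac{1124}{5} \approx 224.8$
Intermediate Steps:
$G{\left(o \right)} = - \frac{2}{5} + o$ ($G{\left(o \right)} = - \frac{2}{5} + \frac{o 5}{5} = - \frac{2}{5} + \frac{5 o}{5} = - \frac{2}{5} + o$)
$D = -2$ ($D = -2 + 2 \cdot 1 \cdot 0 = -2 + 2 \cdot 0 = -2 + 0 = -2$)
$\left(-53\right) \left(-4\right) + D G{\left(-6 \right)} = \left(-53\right) \left(-4\right) - 2 \left(- \frac{2}{5} - 6\right) = 212 - - \frac{64}{5} = 212 + \frac{64}{5} = \frac{1124}{5}$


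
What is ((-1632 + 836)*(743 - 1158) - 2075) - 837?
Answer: 327428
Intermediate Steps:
((-1632 + 836)*(743 - 1158) - 2075) - 837 = (-796*(-415) - 2075) - 837 = (330340 - 2075) - 837 = 328265 - 837 = 327428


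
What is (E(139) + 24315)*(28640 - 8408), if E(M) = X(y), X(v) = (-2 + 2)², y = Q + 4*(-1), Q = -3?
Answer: 491941080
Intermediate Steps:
y = -7 (y = -3 + 4*(-1) = -3 - 4 = -7)
X(v) = 0 (X(v) = 0² = 0)
E(M) = 0
(E(139) + 24315)*(28640 - 8408) = (0 + 24315)*(28640 - 8408) = 24315*20232 = 491941080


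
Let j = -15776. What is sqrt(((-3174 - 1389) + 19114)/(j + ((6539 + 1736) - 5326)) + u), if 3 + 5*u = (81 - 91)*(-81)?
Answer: sqrt(659220191590)/64135 ≈ 12.660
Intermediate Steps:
u = 807/5 (u = -3/5 + ((81 - 91)*(-81))/5 = -3/5 + (-10*(-81))/5 = -3/5 + (1/5)*810 = -3/5 + 162 = 807/5 ≈ 161.40)
sqrt(((-3174 - 1389) + 19114)/(j + ((6539 + 1736) - 5326)) + u) = sqrt(((-3174 - 1389) + 19114)/(-15776 + ((6539 + 1736) - 5326)) + 807/5) = sqrt((-4563 + 19114)/(-15776 + (8275 - 5326)) + 807/5) = sqrt(14551/(-15776 + 2949) + 807/5) = sqrt(14551/(-12827) + 807/5) = sqrt(14551*(-1/12827) + 807/5) = sqrt(-14551/12827 + 807/5) = sqrt(10278634/64135) = sqrt(659220191590)/64135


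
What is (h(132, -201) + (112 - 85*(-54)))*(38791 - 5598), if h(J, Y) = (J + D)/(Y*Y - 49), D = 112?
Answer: 1574471351541/10088 ≈ 1.5607e+8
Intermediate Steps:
h(J, Y) = (112 + J)/(-49 + Y²) (h(J, Y) = (J + 112)/(Y*Y - 49) = (112 + J)/(Y² - 49) = (112 + J)/(-49 + Y²))
(h(132, -201) + (112 - 85*(-54)))*(38791 - 5598) = ((112 + 132)/(-49 + (-201)²) + (112 - 85*(-54)))*(38791 - 5598) = (244/(-49 + 40401) + (112 + 4590))*33193 = (244/40352 + 4702)*33193 = ((1/40352)*244 + 4702)*33193 = (61/10088 + 4702)*33193 = (47433837/10088)*33193 = 1574471351541/10088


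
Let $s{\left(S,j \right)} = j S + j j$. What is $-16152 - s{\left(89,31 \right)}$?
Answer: $-19872$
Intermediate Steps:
$s{\left(S,j \right)} = j^{2} + S j$ ($s{\left(S,j \right)} = S j + j^{2} = j^{2} + S j$)
$-16152 - s{\left(89,31 \right)} = -16152 - 31 \left(89 + 31\right) = -16152 - 31 \cdot 120 = -16152 - 3720 = -19872$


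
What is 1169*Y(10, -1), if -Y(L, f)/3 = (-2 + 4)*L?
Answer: -70140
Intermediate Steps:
Y(L, f) = -6*L (Y(L, f) = -3*(-2 + 4)*L = -6*L)
1169*Y(10, -1) = 1169*(-6*10) = 1169*(-60) = -70140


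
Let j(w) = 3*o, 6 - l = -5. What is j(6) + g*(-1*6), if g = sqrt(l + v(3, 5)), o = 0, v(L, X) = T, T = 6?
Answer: -6*sqrt(17) ≈ -24.739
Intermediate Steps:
v(L, X) = 6
l = 11 (l = 6 - 1*(-5) = 6 + 5 = 11)
j(w) = 0 (j(w) = 3*0 = 0)
g = sqrt(17) (g = sqrt(11 + 6) = sqrt(17) ≈ 4.1231)
j(6) + g*(-1*6) = 0 + sqrt(17)*(-1*6) = 0 + sqrt(17)*(-6) = 0 - 6*sqrt(17) = -6*sqrt(17)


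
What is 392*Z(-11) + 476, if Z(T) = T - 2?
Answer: -4620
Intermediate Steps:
Z(T) = -2 + T
392*Z(-11) + 476 = 392*(-2 - 11) + 476 = 392*(-13) + 476 = -5096 + 476 = -4620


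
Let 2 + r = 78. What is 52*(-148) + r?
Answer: -7620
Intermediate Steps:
r = 76 (r = -2 + 78 = 76)
52*(-148) + r = 52*(-148) + 76 = -7696 + 76 = -7620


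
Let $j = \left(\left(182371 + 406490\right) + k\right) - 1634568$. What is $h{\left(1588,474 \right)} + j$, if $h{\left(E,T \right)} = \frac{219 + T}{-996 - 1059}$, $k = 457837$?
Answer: $- \frac{402691181}{685} \approx -5.8787 \cdot 10^{5}$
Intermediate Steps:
$h{\left(E,T \right)} = - \frac{73}{685} - \frac{T}{2055}$ ($h{\left(E,T \right)} = \frac{219 + T}{-2055} = \left(219 + T\right) \left(- \frac{1}{2055}\right) = - \frac{73}{685} - \frac{T}{2055}$)
$j = -587870$ ($j = \left(\left(182371 + 406490\right) + 457837\right) - 1634568 = \left(588861 + 457837\right) - 1634568 = 1046698 - 1634568 = -587870$)
$h{\left(1588,474 \right)} + j = \left(- \frac{73}{685} - \frac{158}{685}\right) - 587870 = - \frac{231}{685} - 587870 = - \frac{402691181}{685}$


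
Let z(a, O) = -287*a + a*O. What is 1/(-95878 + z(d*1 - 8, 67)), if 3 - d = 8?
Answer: -1/93018 ≈ -1.0751e-5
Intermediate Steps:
d = -5 (d = 3 - 1*8 = 3 - 8 = -5)
z(a, O) = -287*a + O*a
1/(-95878 + z(d*1 - 8, 67)) = 1/(-95878 + (-5*1 - 8)*(-287 + 67)) = 1/(-95878 + (-5 - 8)*(-220)) = 1/(-95878 - 13*(-220)) = 1/(-95878 + 2860) = 1/(-93018) = -1/93018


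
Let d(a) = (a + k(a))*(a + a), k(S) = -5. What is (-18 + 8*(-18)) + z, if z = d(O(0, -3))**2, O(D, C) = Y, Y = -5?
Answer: 9838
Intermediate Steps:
O(D, C) = -5
d(a) = 2*a*(-5 + a) (d(a) = (a - 5)*(a + a) = (-5 + a)*(2*a) = 2*a*(-5 + a))
z = 10000 (z = (2*(-5)*(-5 - 5))**2 = (2*(-5)*(-10))**2 = 100**2 = 10000)
(-18 + 8*(-18)) + z = (-18 + 8*(-18)) + 10000 = (-18 - 144) + 10000 = -162 + 10000 = 9838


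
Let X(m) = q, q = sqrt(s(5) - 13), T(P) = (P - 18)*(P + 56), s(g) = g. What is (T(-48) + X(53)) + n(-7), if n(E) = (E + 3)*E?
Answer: -500 + 2*I*sqrt(2) ≈ -500.0 + 2.8284*I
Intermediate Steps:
T(P) = (-18 + P)*(56 + P)
q = 2*I*sqrt(2) (q = sqrt(5 - 13) = sqrt(-8) = 2*I*sqrt(2) ≈ 2.8284*I)
n(E) = E*(3 + E) (n(E) = (3 + E)*E = E*(3 + E))
X(m) = 2*I*sqrt(2)
(T(-48) + X(53)) + n(-7) = ((-1008 + (-48)**2 + 38*(-48)) + 2*I*sqrt(2)) - 7*(3 - 7) = ((-1008 + 2304 - 1824) + 2*I*sqrt(2)) - 7*(-4) = (-528 + 2*I*sqrt(2)) + 28 = -500 + 2*I*sqrt(2)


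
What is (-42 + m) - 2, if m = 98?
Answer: 54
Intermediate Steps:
(-42 + m) - 2 = (-42 + 98) - 2 = 56 - 2 = 54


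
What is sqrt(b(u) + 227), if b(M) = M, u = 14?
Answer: sqrt(241) ≈ 15.524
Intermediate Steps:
sqrt(b(u) + 227) = sqrt(14 + 227) = sqrt(241)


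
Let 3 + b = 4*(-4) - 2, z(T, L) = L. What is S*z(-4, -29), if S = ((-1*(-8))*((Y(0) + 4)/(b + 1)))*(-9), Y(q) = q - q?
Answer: -2088/5 ≈ -417.60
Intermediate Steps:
Y(q) = 0
b = -21 (b = -3 + (4*(-4) - 2) = -3 + (-16 - 2) = -3 - 18 = -21)
S = 72/5 (S = ((-1*(-8))*((0 + 4)/(-21 + 1)))*(-9) = (8*(4/(-20)))*(-9) = (8*(4*(-1/20)))*(-9) = (8*(-⅕))*(-9) = -8/5*(-9) = 72/5 ≈ 14.400)
S*z(-4, -29) = (72/5)*(-29) = -2088/5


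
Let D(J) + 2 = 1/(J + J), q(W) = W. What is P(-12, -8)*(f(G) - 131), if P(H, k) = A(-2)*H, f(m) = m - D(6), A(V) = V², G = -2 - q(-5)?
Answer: 6052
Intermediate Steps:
D(J) = -2 + 1/(2*J) (D(J) = -2 + 1/(J + J) = -2 + 1/(2*J))
G = 3 (G = -2 - 1*(-5) = -2 + 5 = 3)
f(m) = 23/12 + m (f(m) = m - (-2 + (½)/6) = m - (-2 + (½)*(⅙)) = m - (-2 + 1/12) = m - 1*(-23/12) = m + 23/12 = 23/12 + m)
P(H, k) = 4*H (P(H, k) = (-2)²*H = 4*H)
P(-12, -8)*(f(G) - 131) = (4*(-12))*((23/12 + 3) - 131) = -48*(59/12 - 131) = -48*(-1513/12) = 6052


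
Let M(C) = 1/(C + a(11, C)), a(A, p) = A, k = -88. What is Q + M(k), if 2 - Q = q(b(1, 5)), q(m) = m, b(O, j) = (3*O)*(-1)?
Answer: 384/77 ≈ 4.9870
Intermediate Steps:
b(O, j) = -3*O
Q = 5 (Q = 2 - (-3) = 2 - 1*(-3) = 2 + 3 = 5)
M(C) = 1/(11 + C) (M(C) = 1/(C + 11) = 1/(11 + C))
Q + M(k) = 5 + 1/(11 - 88) = 5 + 1/(-77) = 5 - 1/77 = 384/77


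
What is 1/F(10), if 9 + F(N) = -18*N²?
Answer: -1/1809 ≈ -0.00055279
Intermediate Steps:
F(N) = -9 - 18*N²
1/F(10) = 1/(-9 - 18*10²) = 1/(-9 - 18*100) = 1/(-9 - 1800) = 1/(-1809) = -1/1809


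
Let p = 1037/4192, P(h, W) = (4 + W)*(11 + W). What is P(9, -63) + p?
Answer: 12862093/4192 ≈ 3068.2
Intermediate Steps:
p = 1037/4192 (p = 1037*(1/4192) = 1037/4192 ≈ 0.24738)
P(9, -63) + p = (44 + (-63)² + 15*(-63)) + 1037/4192 = (44 + 3969 - 945) + 1037/4192 = 3068 + 1037/4192 = 12862093/4192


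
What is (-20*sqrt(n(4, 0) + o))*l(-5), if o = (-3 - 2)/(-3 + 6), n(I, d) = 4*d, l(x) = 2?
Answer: -40*I*sqrt(15)/3 ≈ -51.64*I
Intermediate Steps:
o = -5/3 ≈ -1.6667
(-20*sqrt(n(4, 0) + o))*l(-5) = -20*sqrt(4*0 - 5/3)*2 = -20*sqrt(0 - 5/3)*2 = -20*I*sqrt(15)/3*2 = -40*I*sqrt(15)/3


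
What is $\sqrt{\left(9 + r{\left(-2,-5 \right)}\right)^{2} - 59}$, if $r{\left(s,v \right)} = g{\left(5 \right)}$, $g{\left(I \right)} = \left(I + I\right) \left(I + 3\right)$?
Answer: $\sqrt{7862} \approx 88.668$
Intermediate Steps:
$g{\left(I \right)} = 2 I \left(3 + I\right)$
$r{\left(s,v \right)} = 80$ ($r{\left(s,v \right)} = 2 \cdot 5 \left(3 + 5\right) = 2 \cdot 5 \cdot 8 = 80$)
$\sqrt{\left(9 + r{\left(-2,-5 \right)}\right)^{2} - 59} = \sqrt{\left(9 + 80\right)^{2} - 59} = \sqrt{89^{2} - 59} = \sqrt{7921 - 59} = \sqrt{7862}$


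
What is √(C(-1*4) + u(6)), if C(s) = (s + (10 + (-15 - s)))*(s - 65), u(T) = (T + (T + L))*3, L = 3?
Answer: √390 ≈ 19.748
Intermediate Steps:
u(T) = 9 + 6*T (u(T) = (T + (T + 3))*3 = (T + (3 + T))*3 = (3 + 2*T)*3 = 9 + 6*T)
C(s) = 325 - 5*s (C(s) = (s + (-5 - s))*(-65 + s) = -5*(-65 + s) = 325 - 5*s)
√(C(-1*4) + u(6)) = √((325 - (-5)*4) + (9 + 6*6)) = √((325 - 5*(-4)) + (9 + 36)) = √((325 + 20) + 45) = √(345 + 45) = √390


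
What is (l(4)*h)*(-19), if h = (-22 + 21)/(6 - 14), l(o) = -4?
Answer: 19/2 ≈ 9.5000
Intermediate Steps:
h = ⅛ (h = -1/(-8) = -1*(-⅛) = ⅛ ≈ 0.12500)
(l(4)*h)*(-19) = -4*⅛*(-19) = -½*(-19) = 19/2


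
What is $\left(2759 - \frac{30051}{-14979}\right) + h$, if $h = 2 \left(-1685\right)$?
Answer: $- \frac{3040706}{4993} \approx -608.99$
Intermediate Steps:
$h = -3370$
$\left(2759 - \frac{30051}{-14979}\right) + h = \left(2759 - \frac{30051}{-14979}\right) - 3370 = \left(2759 - - \frac{10017}{4993}\right) - 3370 = \left(2759 + \frac{10017}{4993}\right) - 3370 = \frac{13785704}{4993} - 3370 = - \frac{3040706}{4993}$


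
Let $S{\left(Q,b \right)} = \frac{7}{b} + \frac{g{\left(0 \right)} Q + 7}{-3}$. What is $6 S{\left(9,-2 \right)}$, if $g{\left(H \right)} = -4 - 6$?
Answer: $145$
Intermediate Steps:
$g{\left(H \right)} = -10$ ($g{\left(H \right)} = -4 - 6 = -10$)
$S{\left(Q,b \right)} = - \frac{7}{3} + \frac{7}{b} + \frac{10 Q}{3}$ ($S{\left(Q,b \right)} = \frac{7}{b} + \frac{- 10 Q + 7}{-3} = \frac{7}{b} + \left(7 - 10 Q\right) \left(- \frac{1}{3}\right) = \frac{7}{b} + \left(- \frac{7}{3} + \frac{10 Q}{3}\right) = - \frac{7}{3} + \frac{7}{b} + \frac{10 Q}{3}$)
$6 S{\left(9,-2 \right)} = 6 \frac{21 - - 2 \left(7 - 90\right)}{3 \left(-2\right)} = 6 \cdot \frac{1}{3} \left(- \frac{1}{2}\right) \left(21 - - 2 \left(7 - 90\right)\right) = 6 \cdot \frac{1}{3} \left(- \frac{1}{2}\right) \left(21 - \left(-2\right) \left(-83\right)\right) = 6 \cdot \frac{1}{3} \left(- \frac{1}{2}\right) \left(21 - 166\right) = 6 \cdot \frac{1}{3} \left(- \frac{1}{2}\right) \left(-145\right) = 6 \cdot \frac{145}{6} = 145$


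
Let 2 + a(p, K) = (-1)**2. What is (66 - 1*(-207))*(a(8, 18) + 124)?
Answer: 33579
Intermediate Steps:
a(p, K) = -1 (a(p, K) = -2 + (-1)**2 = -2 + 1 = -1)
(66 - 1*(-207))*(a(8, 18) + 124) = (66 - 1*(-207))*(-1 + 124) = (66 + 207)*123 = 273*123 = 33579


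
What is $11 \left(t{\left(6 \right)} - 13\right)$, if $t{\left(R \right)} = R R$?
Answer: $253$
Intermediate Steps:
$t{\left(R \right)} = R^{2}$
$11 \left(t{\left(6 \right)} - 13\right) = 11 \left(6^{2} - 13\right) = 11 \left(36 - 13\right) = 11 \cdot 23 = 253$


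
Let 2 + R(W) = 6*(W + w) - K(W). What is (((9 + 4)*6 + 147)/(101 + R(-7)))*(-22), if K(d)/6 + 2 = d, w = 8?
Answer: -1650/53 ≈ -31.132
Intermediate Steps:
K(d) = -12 + 6*d
R(W) = 58 (R(W) = -2 + (6*(W + 8) - (-12 + 6*W)) = -2 + (6*(8 + W) + (12 - 6*W)) = -2 + ((48 + 6*W) + (12 - 6*W)) = -2 + 60 = 58)
(((9 + 4)*6 + 147)/(101 + R(-7)))*(-22) = (((9 + 4)*6 + 147)/(101 + 58))*(-22) = ((13*6 + 147)/159)*(-22) = ((78 + 147)*(1/159))*(-22) = (225*(1/159))*(-22) = (75/53)*(-22) = -1650/53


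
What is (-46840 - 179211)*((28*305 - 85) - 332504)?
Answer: 73251600499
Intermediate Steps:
(-46840 - 179211)*((28*305 - 85) - 332504) = -226051*((8540 - 85) - 332504) = -226051*(8455 - 332504) = -226051*(-324049) = 73251600499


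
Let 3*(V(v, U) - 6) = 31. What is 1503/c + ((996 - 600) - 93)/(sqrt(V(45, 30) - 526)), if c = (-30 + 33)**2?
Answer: 167 - 303*I*sqrt(4587)/1529 ≈ 167.0 - 13.421*I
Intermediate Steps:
V(v, U) = 49/3 (V(v, U) = 6 + (1/3)*31 = 6 + 31/3 = 49/3)
c = 9 (c = 3**2 = 9)
1503/c + ((996 - 600) - 93)/(sqrt(V(45, 30) - 526)) = 1503/9 + ((996 - 600) - 93)/(sqrt(49/3 - 526)) = 1503*(1/9) + (396 - 93)/(sqrt(-1529/3)) = 167 + 303/((I*sqrt(4587)/3)) = 167 + 303*(-I*sqrt(4587)/1529) = 167 - 303*I*sqrt(4587)/1529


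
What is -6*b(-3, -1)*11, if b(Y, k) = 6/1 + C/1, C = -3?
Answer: -198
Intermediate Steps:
b(Y, k) = 3 (b(Y, k) = 6/1 - 3/1 = 6*1 - 3*1 = 6 - 3 = 3)
-6*b(-3, -1)*11 = -6*3*11 = -18*11 = -198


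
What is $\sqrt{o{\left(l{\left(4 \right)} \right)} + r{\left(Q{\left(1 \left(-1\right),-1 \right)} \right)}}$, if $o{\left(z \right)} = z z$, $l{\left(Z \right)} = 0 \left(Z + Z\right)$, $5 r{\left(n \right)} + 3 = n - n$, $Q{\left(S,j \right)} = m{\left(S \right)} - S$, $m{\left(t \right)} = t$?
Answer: $\frac{i \sqrt{15}}{5} \approx 0.7746 i$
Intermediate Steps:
$Q{\left(S,j \right)} = 0$ ($Q{\left(S,j \right)} = S - S = 0$)
$r{\left(n \right)} = - \frac{3}{5}$ ($r{\left(n \right)} = - \frac{3}{5} + \frac{n - n}{5} = - \frac{3}{5} + \frac{1}{5} \cdot 0 = - \frac{3}{5} + 0 = - \frac{3}{5}$)
$l{\left(Z \right)} = 0$ ($l{\left(Z \right)} = 0 \cdot 2 Z = 0$)
$o{\left(z \right)} = z^{2}$
$\sqrt{o{\left(l{\left(4 \right)} \right)} + r{\left(Q{\left(1 \left(-1\right),-1 \right)} \right)}} = \sqrt{0^{2} - \frac{3}{5}} = \sqrt{0 - \frac{3}{5}} = \sqrt{- \frac{3}{5}} = \frac{i \sqrt{15}}{5}$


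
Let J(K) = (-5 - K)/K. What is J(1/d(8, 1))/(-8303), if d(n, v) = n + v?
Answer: 2/361 ≈ 0.0055402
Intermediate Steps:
J(K) = (-5 - K)/K
J(1/d(8, 1))/(-8303) = ((-5 - 1/(8 + 1))/(1/(8 + 1)))/(-8303) = ((-5 - 1/9)/(1/9))*(-1/8303) = ((-5 - 1*⅑)/(⅑))*(-1/8303) = (9*(-5 - ⅑))*(-1/8303) = (9*(-46/9))*(-1/8303) = -46*(-1/8303) = 2/361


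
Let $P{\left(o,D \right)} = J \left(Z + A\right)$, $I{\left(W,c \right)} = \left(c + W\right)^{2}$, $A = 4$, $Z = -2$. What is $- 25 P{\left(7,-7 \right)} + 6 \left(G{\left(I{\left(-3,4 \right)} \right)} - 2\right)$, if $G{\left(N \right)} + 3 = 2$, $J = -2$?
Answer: $82$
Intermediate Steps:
$I{\left(W,c \right)} = \left(W + c\right)^{2}$
$G{\left(N \right)} = -1$ ($G{\left(N \right)} = -3 + 2 = -1$)
$P{\left(o,D \right)} = -4$ ($P{\left(o,D \right)} = - 2 \left(-2 + 4\right) = \left(-2\right) 2 = -4$)
$- 25 P{\left(7,-7 \right)} + 6 \left(G{\left(I{\left(-3,4 \right)} \right)} - 2\right) = \left(-25\right) \left(-4\right) + 6 \left(-1 - 2\right) = 100 + 6 \left(-3\right) = 100 - 18 = 82$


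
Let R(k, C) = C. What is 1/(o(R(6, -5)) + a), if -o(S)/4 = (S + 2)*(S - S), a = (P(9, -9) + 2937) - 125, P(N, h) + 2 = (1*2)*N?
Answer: 1/2828 ≈ 0.00035361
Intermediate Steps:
P(N, h) = -2 + 2*N (P(N, h) = -2 + (1*2)*N = -2 + 2*N)
a = 2828 (a = ((-2 + 2*9) + 2937) - 125 = ((-2 + 18) + 2937) - 125 = (16 + 2937) - 125 = 2953 - 125 = 2828)
o(S) = 0 (o(S) = -4*(S + 2)*(S - S) = -4*(2 + S)*0 = -4*0 = 0)
1/(o(R(6, -5)) + a) = 1/(0 + 2828) = 1/2828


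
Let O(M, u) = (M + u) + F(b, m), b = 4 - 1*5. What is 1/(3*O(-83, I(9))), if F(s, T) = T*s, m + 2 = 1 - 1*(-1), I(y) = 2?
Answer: -1/243 ≈ -0.0041152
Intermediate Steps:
b = -1 (b = 4 - 5 = -1)
m = 0 (m = -2 + (1 - 1*(-1)) = -2 + (1 + 1) = -2 + 2 = 0)
O(M, u) = M + u (O(M, u) = (M + u) + 0*(-1) = (M + u) + 0 = M + u)
1/(3*O(-83, I(9))) = 1/(3*(-83 + 2)) = 1/(3*(-81)) = 1/(-243) = -1/243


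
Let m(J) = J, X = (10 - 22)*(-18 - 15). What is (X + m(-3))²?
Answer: 154449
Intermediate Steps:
X = 396 (X = -12*(-33) = 396)
(X + m(-3))² = (396 - 3)² = 393² = 154449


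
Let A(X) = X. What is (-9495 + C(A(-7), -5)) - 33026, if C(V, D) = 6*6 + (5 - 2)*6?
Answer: -42467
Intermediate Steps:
C(V, D) = 54 (C(V, D) = 36 + 3*6 = 36 + 18 = 54)
(-9495 + C(A(-7), -5)) - 33026 = (-9495 + 54) - 33026 = -9441 - 33026 = -42467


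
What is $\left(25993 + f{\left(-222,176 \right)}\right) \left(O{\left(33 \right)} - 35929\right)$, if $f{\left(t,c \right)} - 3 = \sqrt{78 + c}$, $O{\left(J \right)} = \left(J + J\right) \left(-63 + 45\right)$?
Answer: $-964893532 - 37117 \sqrt{254} \approx -9.6548 \cdot 10^{8}$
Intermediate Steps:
$O{\left(J \right)} = - 36 J$ ($O{\left(J \right)} = 2 J \left(-18\right) = - 36 J$)
$f{\left(t,c \right)} = 3 + \sqrt{78 + c}$
$\left(25993 + f{\left(-222,176 \right)}\right) \left(O{\left(33 \right)} - 35929\right) = \left(25993 + \left(3 + \sqrt{78 + 176}\right)\right) \left(\left(-36\right) 33 - 35929\right) = \left(25993 + \left(3 + \sqrt{254}\right)\right) \left(-1188 - 35929\right) = \left(25996 + \sqrt{254}\right) \left(-37117\right) = -964893532 - 37117 \sqrt{254}$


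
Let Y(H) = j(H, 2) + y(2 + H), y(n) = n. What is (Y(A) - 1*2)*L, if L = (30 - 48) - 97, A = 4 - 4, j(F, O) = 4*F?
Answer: 0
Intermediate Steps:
A = 0
Y(H) = 2 + 5*H (Y(H) = 4*H + (2 + H) = 2 + 5*H)
L = -115 (L = -18 - 97 = -115)
(Y(A) - 1*2)*L = ((2 + 5*0) - 1*2)*(-115) = ((2 + 0) - 2)*(-115) = (2 - 2)*(-115) = 0*(-115) = 0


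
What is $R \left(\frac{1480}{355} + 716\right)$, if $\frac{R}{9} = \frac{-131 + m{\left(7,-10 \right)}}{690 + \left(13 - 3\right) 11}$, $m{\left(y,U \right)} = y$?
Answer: $- \frac{3566457}{3550} \approx -1004.6$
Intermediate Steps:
$R = - \frac{279}{200}$ ($R = 9 \frac{-131 + 7}{690 + \left(13 - 3\right) 11} = 9 \left(- \frac{124}{690 + 10 \cdot 11}\right) = 9 \left(- \frac{124}{690 + 110}\right) = 9 \left(- \frac{124}{800}\right) = 9 \left(\left(-124\right) \frac{1}{800}\right) = 9 \left(- \frac{31}{200}\right) = - \frac{279}{200} \approx -1.395$)
$R \left(\frac{1480}{355} + 716\right) = - \frac{279 \left(\frac{1480}{355} + 716\right)}{200} = - \frac{279 \left(1480 \cdot \frac{1}{355} + 716\right)}{200} = - \frac{279 \left(\frac{296}{71} + 716\right)}{200} = \left(- \frac{279}{200}\right) \frac{51132}{71} = - \frac{3566457}{3550}$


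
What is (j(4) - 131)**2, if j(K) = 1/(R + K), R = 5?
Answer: 1387684/81 ≈ 17132.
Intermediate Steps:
j(K) = 1/(5 + K)
(j(4) - 131)**2 = (1/(5 + 4) - 131)**2 = (1/9 - 131)**2 = (-1178/9)**2 = 1387684/81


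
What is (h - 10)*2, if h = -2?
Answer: -24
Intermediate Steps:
(h - 10)*2 = (-2 - 10)*2 = -12*2 = -24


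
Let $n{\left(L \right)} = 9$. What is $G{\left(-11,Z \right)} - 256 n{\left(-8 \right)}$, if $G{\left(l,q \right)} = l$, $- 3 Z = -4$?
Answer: $-2315$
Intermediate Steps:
$Z = \frac{4}{3}$ ($Z = \left(- \frac{1}{3}\right) \left(-4\right) = \frac{4}{3} \approx 1.3333$)
$G{\left(-11,Z \right)} - 256 n{\left(-8 \right)} = -11 - 2304 = -2315$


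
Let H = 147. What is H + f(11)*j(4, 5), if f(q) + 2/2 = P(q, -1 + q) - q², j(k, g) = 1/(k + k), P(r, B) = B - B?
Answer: 527/4 ≈ 131.75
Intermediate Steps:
P(r, B) = 0
j(k, g) = 1/(2*k)
f(q) = -1 - q² (f(q) = -1 + (0 - q²) = -1 - q²)
H + f(11)*j(4, 5) = 147 + (-1 - 1*11²)*((½)/4) = 147 + (-1 - 1*121)*((½)*(¼)) = 147 + (-1 - 121)*(⅛) = 147 - 122*⅛ = 147 - 61/4 = 527/4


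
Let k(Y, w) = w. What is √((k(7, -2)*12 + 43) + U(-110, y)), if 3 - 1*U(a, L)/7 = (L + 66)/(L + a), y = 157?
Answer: √14993/47 ≈ 2.6052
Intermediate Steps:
U(a, L) = 21 - 7*(66 + L)/(L + a) (U(a, L) = 21 - 7*(L + 66)/(L + a) = 21 - 7*(66 + L)/(L + a))
√((k(7, -2)*12 + 43) + U(-110, y)) = √((-2*12 + 43) + 7*(-66 + 2*157 + 3*(-110))/(157 - 110)) = √((-24 + 43) + 7*(-66 + 314 - 330)/47) = √(19 + 7*(1/47)*(-82)) = √(19 - 574/47) = √(319/47) = √14993/47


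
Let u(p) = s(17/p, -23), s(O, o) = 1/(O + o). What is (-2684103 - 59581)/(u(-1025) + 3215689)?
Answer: -64728992928/75864533863 ≈ -0.85322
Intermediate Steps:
u(p) = 1/(-23 + 17/p) (u(p) = 1/(17/p - 23) = 1/(-23 + 17/p))
(-2684103 - 59581)/(u(-1025) + 3215689) = (-2684103 - 59581)/(-1*(-1025)/(-17 + 23*(-1025)) + 3215689) = -2743684/(-1*(-1025)/(-17 - 23575) + 3215689) = -2743684/(-1*(-1025)/(-23592) + 3215689) = -2743684/(-1*(-1025)*(-1/23592) + 3215689) = -2743684/(-1025/23592 + 3215689) = -2743684/75864533863/23592 = -2743684*23592/75864533863 = -64728992928/75864533863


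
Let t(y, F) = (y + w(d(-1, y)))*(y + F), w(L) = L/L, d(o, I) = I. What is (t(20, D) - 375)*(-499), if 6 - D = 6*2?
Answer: 40419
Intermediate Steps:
D = -6 (D = 6 - 6*2 = 6 - 1*12 = 6 - 12 = -6)
w(L) = 1
t(y, F) = (1 + y)*(F + y) (t(y, F) = (y + 1)*(y + F) = (1 + y)*(F + y))
(t(20, D) - 375)*(-499) = ((-6 + 20 + 20**2 - 6*20) - 375)*(-499) = ((-6 + 20 + 400 - 120) - 375)*(-499) = (294 - 375)*(-499) = -81*(-499) = 40419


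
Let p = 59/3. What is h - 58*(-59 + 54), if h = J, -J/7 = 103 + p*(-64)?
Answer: 25139/3 ≈ 8379.7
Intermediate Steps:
p = 59/3 (p = 59*(⅓) = 59/3 ≈ 19.667)
J = 24269/3 (J = -7*(103 + (59/3)*(-64)) = -7*(103 - 3776/3) = -7*(-3467/3) = 24269/3 ≈ 8089.7)
h = 24269/3 ≈ 8089.7
h - 58*(-59 + 54) = 24269/3 - 58*(-59 + 54) = 24269/3 - 58*(-5) = 24269/3 + 290 = 25139/3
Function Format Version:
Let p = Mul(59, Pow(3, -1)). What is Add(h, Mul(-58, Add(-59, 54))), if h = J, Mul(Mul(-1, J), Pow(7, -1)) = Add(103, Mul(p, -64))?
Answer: Rational(25139, 3) ≈ 8379.7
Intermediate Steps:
p = Rational(59, 3) (p = Mul(59, Rational(1, 3)) = Rational(59, 3) ≈ 19.667)
J = Rational(24269, 3) (J = Mul(-7, Add(103, Mul(Rational(59, 3), -64))) = Mul(-7, Add(103, Rational(-3776, 3))) = Mul(-7, Rational(-3467, 3)) = Rational(24269, 3) ≈ 8089.7)
h = Rational(24269, 3) ≈ 8089.7
Add(h, Mul(-58, Add(-59, 54))) = Add(Rational(24269, 3), Mul(-58, Add(-59, 54))) = Add(Rational(24269, 3), Mul(-58, -5)) = Add(Rational(24269, 3), 290) = Rational(25139, 3)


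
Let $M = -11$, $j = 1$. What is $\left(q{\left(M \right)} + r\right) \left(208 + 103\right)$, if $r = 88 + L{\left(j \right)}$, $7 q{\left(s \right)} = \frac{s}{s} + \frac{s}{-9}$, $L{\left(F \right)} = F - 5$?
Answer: $\frac{1652032}{63} \approx 26223.0$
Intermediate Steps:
$L{\left(F \right)} = -5 + F$ ($L{\left(F \right)} = F - 5 = -5 + F$)
$q{\left(s \right)} = \frac{1}{7} - \frac{s}{63}$ ($q{\left(s \right)} = \frac{\frac{s}{s} + \frac{s}{-9}}{7} = \frac{1 + s \left(- \frac{1}{9}\right)}{7} = \frac{1 - \frac{s}{9}}{7} = \frac{1}{7} - \frac{s}{63}$)
$r = 84$ ($r = 88 + \left(-5 + 1\right) = 88 - 4 = 84$)
$\left(q{\left(M \right)} + r\right) \left(208 + 103\right) = \left(\left(\frac{1}{7} - - \frac{11}{63}\right) + 84\right) \left(208 + 103\right) = \left(\left(\frac{1}{7} + \frac{11}{63}\right) + 84\right) 311 = \left(\frac{20}{63} + 84\right) 311 = \frac{5312}{63} \cdot 311 = \frac{1652032}{63}$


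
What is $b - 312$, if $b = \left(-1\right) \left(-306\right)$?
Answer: $-6$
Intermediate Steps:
$b = 306$
$b - 312 = 306 - 312 = -6$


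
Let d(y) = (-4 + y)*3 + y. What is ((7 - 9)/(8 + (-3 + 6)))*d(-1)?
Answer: 32/11 ≈ 2.9091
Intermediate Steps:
d(y) = -12 + 4*y (d(y) = (-12 + 3*y) + y = -12 + 4*y)
((7 - 9)/(8 + (-3 + 6)))*d(-1) = ((7 - 9)/(8 + (-3 + 6)))*(-12 + 4*(-1)) = (-2/(8 + 3))*(-12 - 4) = -2/11*(-16) = 32/11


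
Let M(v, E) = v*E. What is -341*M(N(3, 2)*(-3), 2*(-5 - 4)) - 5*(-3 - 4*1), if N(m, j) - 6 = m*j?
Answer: -220933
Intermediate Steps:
N(m, j) = 6 + j*m (N(m, j) = 6 + m*j = 6 + j*m)
M(v, E) = E*v
-341*M(N(3, 2)*(-3), 2*(-5 - 4)) - 5*(-3 - 4*1) = -341*2*(-5 - 4)*(6 + 2*3)*(-3) - 5*(-3 - 4*1) = -341*2*(-9)*(6 + 6)*(-3) - 5*(-3 - 4) = -(-6138)*12*(-3) - 5*(-7) = -(-6138)*(-36) + 35 = -341*648 + 35 = -220968 + 35 = -220933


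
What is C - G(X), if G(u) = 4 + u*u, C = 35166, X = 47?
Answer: 32953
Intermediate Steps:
G(u) = 4 + u**2
C - G(X) = 35166 - (4 + 47**2) = 35166 - (4 + 2209) = 35166 - 1*2213 = 35166 - 2213 = 32953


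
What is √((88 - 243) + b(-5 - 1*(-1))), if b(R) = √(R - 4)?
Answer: √(-155 + 2*I*√2) ≈ 0.1136 + 12.45*I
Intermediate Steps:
b(R) = √(-4 + R)
√((88 - 243) + b(-5 - 1*(-1))) = √((88 - 243) + √(-4 + (-5 - 1*(-1)))) = √(-155 + √(-4 + (-5 + 1))) = √(-155 + √(-4 - 4)) = √(-155 + √(-8)) = √(-155 + 2*I*√2)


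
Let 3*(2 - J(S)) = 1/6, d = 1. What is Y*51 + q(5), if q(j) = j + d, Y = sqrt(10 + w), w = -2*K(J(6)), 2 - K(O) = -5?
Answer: 6 + 102*I ≈ 6.0 + 102.0*I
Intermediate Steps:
J(S) = 35/18 (J(S) = 2 - 1/3/6 = 2 - 1/3*1/6 = 2 - 1/18 = 35/18)
K(O) = 7 (K(O) = 2 - 1*(-5) = 2 + 5 = 7)
w = -14 (w = -2*7 = -14)
Y = 2*I (Y = sqrt(10 - 14) = sqrt(-4) = 2*I ≈ 2.0*I)
q(j) = 1 + j (q(j) = j + 1 = 1 + j)
Y*51 + q(5) = (2*I)*51 + (1 + 5) = 102*I + 6 = 6 + 102*I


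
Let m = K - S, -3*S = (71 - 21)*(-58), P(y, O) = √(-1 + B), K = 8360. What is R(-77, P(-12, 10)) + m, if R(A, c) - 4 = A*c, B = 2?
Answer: 21961/3 ≈ 7320.3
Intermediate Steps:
P(y, O) = 1 (P(y, O) = √(-1 + 2) = √1 = 1)
R(A, c) = 4 + A*c
S = 2900/3 (S = -(71 - 21)*(-58)/3 = -50*(-58)/3 = -⅓*(-2900) = 2900/3 ≈ 966.67)
m = 22180/3 (m = 8360 - 1*2900/3 = 8360 - 2900/3 = 22180/3 ≈ 7393.3)
R(-77, P(-12, 10)) + m = (4 - 77*1) + 22180/3 = (4 - 77) + 22180/3 = -73 + 22180/3 = 21961/3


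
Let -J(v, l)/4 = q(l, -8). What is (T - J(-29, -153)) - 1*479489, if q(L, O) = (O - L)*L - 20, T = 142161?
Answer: -426148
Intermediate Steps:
q(L, O) = -20 + L*(O - L) (q(L, O) = L*(O - L) - 20 = -20 + L*(O - L))
J(v, l) = 80 + 4*l² + 32*l (J(v, l) = -4*(-20 - l² + l*(-8)) = -4*(-20 - l² - 8*l) = 80 + 4*l² + 32*l)
(T - J(-29, -153)) - 1*479489 = (142161 - (80 + 4*(-153)² + 32*(-153))) - 1*479489 = (142161 - (80 + 4*23409 - 4896)) - 479489 = (142161 - (80 + 93636 - 4896)) - 479489 = (142161 - 1*88820) - 479489 = (142161 - 88820) - 479489 = 53341 - 479489 = -426148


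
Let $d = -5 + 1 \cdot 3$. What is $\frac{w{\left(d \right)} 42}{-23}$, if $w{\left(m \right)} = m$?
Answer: $\frac{84}{23} \approx 3.6522$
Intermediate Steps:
$d = -2$ ($d = -5 + 3 = -2$)
$\frac{w{\left(d \right)} 42}{-23} = \frac{\left(-2\right) 42}{-23} = \left(-84\right) \left(- \frac{1}{23}\right) = \frac{84}{23}$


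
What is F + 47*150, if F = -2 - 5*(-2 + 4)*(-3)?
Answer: 7078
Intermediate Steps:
F = 28 (F = -2 - 10*(-3) = -2 - 5*(-6) = -2 + 30 = 28)
F + 47*150 = 28 + 47*150 = 28 + 7050 = 7078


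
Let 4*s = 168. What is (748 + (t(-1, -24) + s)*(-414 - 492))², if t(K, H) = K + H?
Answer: 214739716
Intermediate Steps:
s = 42 (s = (¼)*168 = 42)
t(K, H) = H + K
(748 + (t(-1, -24) + s)*(-414 - 492))² = (748 + ((-24 - 1) + 42)*(-414 - 492))² = (748 + (-25 + 42)*(-906))² = (748 + 17*(-906))² = (748 - 15402)² = (-14654)² = 214739716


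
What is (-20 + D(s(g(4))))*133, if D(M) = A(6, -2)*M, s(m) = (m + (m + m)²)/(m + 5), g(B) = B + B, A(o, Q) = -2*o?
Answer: -455924/13 ≈ -35071.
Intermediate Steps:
g(B) = 2*B
s(m) = (m + 4*m²)/(5 + m) (s(m) = (m + (2*m)²)/(5 + m) = (m + 4*m²)/(5 + m))
D(M) = -12*M (D(M) = (-2*6)*M = -12*M)
(-20 + D(s(g(4))))*133 = (-20 - 12*2*4*(1 + 4*(2*4))/(5 + 2*4))*133 = (-20 - 96*(1 + 4*8)/(5 + 8))*133 = (-20 - 96*(1 + 32)/13)*133 = (-20 - 96*33/13)*133 = (-20 - 12*264/13)*133 = (-20 - 3168/13)*133 = -3428/13*133 = -455924/13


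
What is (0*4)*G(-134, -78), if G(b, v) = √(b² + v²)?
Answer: 0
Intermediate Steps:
(0*4)*G(-134, -78) = (0*4)*√((-134)² + (-78)²) = 0*√(17956 + 6084) = 0*√24040 = 0*(2*√6010) = 0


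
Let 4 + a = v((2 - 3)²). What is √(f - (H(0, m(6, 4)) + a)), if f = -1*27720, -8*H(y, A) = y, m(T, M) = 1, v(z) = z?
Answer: I*√27717 ≈ 166.48*I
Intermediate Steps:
a = -3 (a = -4 + (2 - 3)² = -4 + (-1)² = -4 + 1 = -3)
H(y, A) = -y/8
f = -27720
√(f - (H(0, m(6, 4)) + a)) = √(-27720 - (-⅛*0 - 3)) = √(-27720 - (0 - 3)) = √(-27720 - 1*(-3)) = √(-27720 + 3) = √(-27717) = I*√27717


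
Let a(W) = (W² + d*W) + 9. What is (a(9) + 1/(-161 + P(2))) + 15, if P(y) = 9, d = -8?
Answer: 5015/152 ≈ 32.993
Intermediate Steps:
a(W) = 9 + W² - 8*W (a(W) = (W² - 8*W) + 9 = 9 + W² - 8*W)
(a(9) + 1/(-161 + P(2))) + 15 = ((9 + 9² - 8*9) + 1/(-161 + 9)) + 15 = ((9 + 81 - 72) + 1/(-152)) + 15 = (18 - 1/152) + 15 = 2735/152 + 15 = 5015/152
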